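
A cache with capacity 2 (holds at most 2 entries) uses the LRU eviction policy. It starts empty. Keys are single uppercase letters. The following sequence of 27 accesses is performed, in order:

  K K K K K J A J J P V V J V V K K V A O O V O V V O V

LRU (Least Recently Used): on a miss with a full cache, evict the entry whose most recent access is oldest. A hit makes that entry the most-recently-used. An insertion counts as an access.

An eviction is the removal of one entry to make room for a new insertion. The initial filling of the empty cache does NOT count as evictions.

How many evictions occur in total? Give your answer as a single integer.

Answer: 8

Derivation:
LRU simulation (capacity=2):
  1. access K: MISS. Cache (LRU->MRU): [K]
  2. access K: HIT. Cache (LRU->MRU): [K]
  3. access K: HIT. Cache (LRU->MRU): [K]
  4. access K: HIT. Cache (LRU->MRU): [K]
  5. access K: HIT. Cache (LRU->MRU): [K]
  6. access J: MISS. Cache (LRU->MRU): [K J]
  7. access A: MISS, evict K. Cache (LRU->MRU): [J A]
  8. access J: HIT. Cache (LRU->MRU): [A J]
  9. access J: HIT. Cache (LRU->MRU): [A J]
  10. access P: MISS, evict A. Cache (LRU->MRU): [J P]
  11. access V: MISS, evict J. Cache (LRU->MRU): [P V]
  12. access V: HIT. Cache (LRU->MRU): [P V]
  13. access J: MISS, evict P. Cache (LRU->MRU): [V J]
  14. access V: HIT. Cache (LRU->MRU): [J V]
  15. access V: HIT. Cache (LRU->MRU): [J V]
  16. access K: MISS, evict J. Cache (LRU->MRU): [V K]
  17. access K: HIT. Cache (LRU->MRU): [V K]
  18. access V: HIT. Cache (LRU->MRU): [K V]
  19. access A: MISS, evict K. Cache (LRU->MRU): [V A]
  20. access O: MISS, evict V. Cache (LRU->MRU): [A O]
  21. access O: HIT. Cache (LRU->MRU): [A O]
  22. access V: MISS, evict A. Cache (LRU->MRU): [O V]
  23. access O: HIT. Cache (LRU->MRU): [V O]
  24. access V: HIT. Cache (LRU->MRU): [O V]
  25. access V: HIT. Cache (LRU->MRU): [O V]
  26. access O: HIT. Cache (LRU->MRU): [V O]
  27. access V: HIT. Cache (LRU->MRU): [O V]
Total: 17 hits, 10 misses, 8 evictions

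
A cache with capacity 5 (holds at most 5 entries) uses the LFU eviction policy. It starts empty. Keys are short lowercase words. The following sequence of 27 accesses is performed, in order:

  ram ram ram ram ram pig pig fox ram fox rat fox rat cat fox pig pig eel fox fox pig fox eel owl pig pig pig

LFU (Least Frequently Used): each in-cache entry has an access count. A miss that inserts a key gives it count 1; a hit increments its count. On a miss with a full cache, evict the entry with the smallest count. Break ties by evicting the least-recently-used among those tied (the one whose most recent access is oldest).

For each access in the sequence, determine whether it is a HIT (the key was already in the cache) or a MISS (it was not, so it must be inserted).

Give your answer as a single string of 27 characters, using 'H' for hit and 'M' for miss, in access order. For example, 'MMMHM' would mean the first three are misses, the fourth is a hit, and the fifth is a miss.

LFU simulation (capacity=5):
  1. access ram: MISS. Cache: [ram(c=1)]
  2. access ram: HIT, count now 2. Cache: [ram(c=2)]
  3. access ram: HIT, count now 3. Cache: [ram(c=3)]
  4. access ram: HIT, count now 4. Cache: [ram(c=4)]
  5. access ram: HIT, count now 5. Cache: [ram(c=5)]
  6. access pig: MISS. Cache: [pig(c=1) ram(c=5)]
  7. access pig: HIT, count now 2. Cache: [pig(c=2) ram(c=5)]
  8. access fox: MISS. Cache: [fox(c=1) pig(c=2) ram(c=5)]
  9. access ram: HIT, count now 6. Cache: [fox(c=1) pig(c=2) ram(c=6)]
  10. access fox: HIT, count now 2. Cache: [pig(c=2) fox(c=2) ram(c=6)]
  11. access rat: MISS. Cache: [rat(c=1) pig(c=2) fox(c=2) ram(c=6)]
  12. access fox: HIT, count now 3. Cache: [rat(c=1) pig(c=2) fox(c=3) ram(c=6)]
  13. access rat: HIT, count now 2. Cache: [pig(c=2) rat(c=2) fox(c=3) ram(c=6)]
  14. access cat: MISS. Cache: [cat(c=1) pig(c=2) rat(c=2) fox(c=3) ram(c=6)]
  15. access fox: HIT, count now 4. Cache: [cat(c=1) pig(c=2) rat(c=2) fox(c=4) ram(c=6)]
  16. access pig: HIT, count now 3. Cache: [cat(c=1) rat(c=2) pig(c=3) fox(c=4) ram(c=6)]
  17. access pig: HIT, count now 4. Cache: [cat(c=1) rat(c=2) fox(c=4) pig(c=4) ram(c=6)]
  18. access eel: MISS, evict cat(c=1). Cache: [eel(c=1) rat(c=2) fox(c=4) pig(c=4) ram(c=6)]
  19. access fox: HIT, count now 5. Cache: [eel(c=1) rat(c=2) pig(c=4) fox(c=5) ram(c=6)]
  20. access fox: HIT, count now 6. Cache: [eel(c=1) rat(c=2) pig(c=4) ram(c=6) fox(c=6)]
  21. access pig: HIT, count now 5. Cache: [eel(c=1) rat(c=2) pig(c=5) ram(c=6) fox(c=6)]
  22. access fox: HIT, count now 7. Cache: [eel(c=1) rat(c=2) pig(c=5) ram(c=6) fox(c=7)]
  23. access eel: HIT, count now 2. Cache: [rat(c=2) eel(c=2) pig(c=5) ram(c=6) fox(c=7)]
  24. access owl: MISS, evict rat(c=2). Cache: [owl(c=1) eel(c=2) pig(c=5) ram(c=6) fox(c=7)]
  25. access pig: HIT, count now 6. Cache: [owl(c=1) eel(c=2) ram(c=6) pig(c=6) fox(c=7)]
  26. access pig: HIT, count now 7. Cache: [owl(c=1) eel(c=2) ram(c=6) fox(c=7) pig(c=7)]
  27. access pig: HIT, count now 8. Cache: [owl(c=1) eel(c=2) ram(c=6) fox(c=7) pig(c=8)]
Total: 20 hits, 7 misses, 2 evictions

Answer: MHHHHMHMHHMHHMHHHMHHHHHMHHH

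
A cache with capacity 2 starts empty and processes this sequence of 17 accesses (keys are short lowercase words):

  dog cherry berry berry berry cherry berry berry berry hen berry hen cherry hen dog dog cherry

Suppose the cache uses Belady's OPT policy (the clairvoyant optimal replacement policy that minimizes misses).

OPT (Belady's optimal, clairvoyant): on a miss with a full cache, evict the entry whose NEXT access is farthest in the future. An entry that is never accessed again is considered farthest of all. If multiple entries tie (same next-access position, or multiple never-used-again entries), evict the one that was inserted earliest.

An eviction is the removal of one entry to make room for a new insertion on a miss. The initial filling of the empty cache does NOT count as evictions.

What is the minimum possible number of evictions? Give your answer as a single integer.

Answer: 4

Derivation:
OPT (Belady) simulation (capacity=2):
  1. access dog: MISS. Cache: [dog]
  2. access cherry: MISS. Cache: [dog cherry]
  3. access berry: MISS, evict dog (next use: step 15). Cache: [cherry berry]
  4. access berry: HIT. Next use of berry: step 5. Cache: [cherry berry]
  5. access berry: HIT. Next use of berry: step 7. Cache: [cherry berry]
  6. access cherry: HIT. Next use of cherry: step 13. Cache: [cherry berry]
  7. access berry: HIT. Next use of berry: step 8. Cache: [cherry berry]
  8. access berry: HIT. Next use of berry: step 9. Cache: [cherry berry]
  9. access berry: HIT. Next use of berry: step 11. Cache: [cherry berry]
  10. access hen: MISS, evict cherry (next use: step 13). Cache: [berry hen]
  11. access berry: HIT. Next use of berry: never. Cache: [berry hen]
  12. access hen: HIT. Next use of hen: step 14. Cache: [berry hen]
  13. access cherry: MISS, evict berry (next use: never). Cache: [hen cherry]
  14. access hen: HIT. Next use of hen: never. Cache: [hen cherry]
  15. access dog: MISS, evict hen (next use: never). Cache: [cherry dog]
  16. access dog: HIT. Next use of dog: never. Cache: [cherry dog]
  17. access cherry: HIT. Next use of cherry: never. Cache: [cherry dog]
Total: 11 hits, 6 misses, 4 evictions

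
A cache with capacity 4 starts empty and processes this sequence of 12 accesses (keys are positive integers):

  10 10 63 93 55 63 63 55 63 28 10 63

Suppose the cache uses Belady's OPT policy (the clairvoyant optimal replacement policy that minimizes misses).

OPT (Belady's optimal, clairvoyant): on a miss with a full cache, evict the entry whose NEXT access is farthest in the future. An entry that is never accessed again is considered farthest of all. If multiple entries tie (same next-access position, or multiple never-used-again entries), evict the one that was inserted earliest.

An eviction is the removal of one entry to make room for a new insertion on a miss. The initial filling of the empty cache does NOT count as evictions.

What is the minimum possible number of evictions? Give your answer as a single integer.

Answer: 1

Derivation:
OPT (Belady) simulation (capacity=4):
  1. access 10: MISS. Cache: [10]
  2. access 10: HIT. Next use of 10: step 11. Cache: [10]
  3. access 63: MISS. Cache: [10 63]
  4. access 93: MISS. Cache: [10 63 93]
  5. access 55: MISS. Cache: [10 63 93 55]
  6. access 63: HIT. Next use of 63: step 7. Cache: [10 63 93 55]
  7. access 63: HIT. Next use of 63: step 9. Cache: [10 63 93 55]
  8. access 55: HIT. Next use of 55: never. Cache: [10 63 93 55]
  9. access 63: HIT. Next use of 63: step 12. Cache: [10 63 93 55]
  10. access 28: MISS, evict 93 (next use: never). Cache: [10 63 55 28]
  11. access 10: HIT. Next use of 10: never. Cache: [10 63 55 28]
  12. access 63: HIT. Next use of 63: never. Cache: [10 63 55 28]
Total: 7 hits, 5 misses, 1 evictions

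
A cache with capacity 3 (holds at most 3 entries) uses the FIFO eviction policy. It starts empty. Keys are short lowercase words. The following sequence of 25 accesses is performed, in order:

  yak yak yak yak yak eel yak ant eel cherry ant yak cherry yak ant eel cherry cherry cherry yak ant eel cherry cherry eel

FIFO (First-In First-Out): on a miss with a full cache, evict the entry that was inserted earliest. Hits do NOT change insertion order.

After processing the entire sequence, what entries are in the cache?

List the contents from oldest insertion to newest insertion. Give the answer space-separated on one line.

FIFO simulation (capacity=3):
  1. access yak: MISS. Cache (old->new): [yak]
  2. access yak: HIT. Cache (old->new): [yak]
  3. access yak: HIT. Cache (old->new): [yak]
  4. access yak: HIT. Cache (old->new): [yak]
  5. access yak: HIT. Cache (old->new): [yak]
  6. access eel: MISS. Cache (old->new): [yak eel]
  7. access yak: HIT. Cache (old->new): [yak eel]
  8. access ant: MISS. Cache (old->new): [yak eel ant]
  9. access eel: HIT. Cache (old->new): [yak eel ant]
  10. access cherry: MISS, evict yak. Cache (old->new): [eel ant cherry]
  11. access ant: HIT. Cache (old->new): [eel ant cherry]
  12. access yak: MISS, evict eel. Cache (old->new): [ant cherry yak]
  13. access cherry: HIT. Cache (old->new): [ant cherry yak]
  14. access yak: HIT. Cache (old->new): [ant cherry yak]
  15. access ant: HIT. Cache (old->new): [ant cherry yak]
  16. access eel: MISS, evict ant. Cache (old->new): [cherry yak eel]
  17. access cherry: HIT. Cache (old->new): [cherry yak eel]
  18. access cherry: HIT. Cache (old->new): [cherry yak eel]
  19. access cherry: HIT. Cache (old->new): [cherry yak eel]
  20. access yak: HIT. Cache (old->new): [cherry yak eel]
  21. access ant: MISS, evict cherry. Cache (old->new): [yak eel ant]
  22. access eel: HIT. Cache (old->new): [yak eel ant]
  23. access cherry: MISS, evict yak. Cache (old->new): [eel ant cherry]
  24. access cherry: HIT. Cache (old->new): [eel ant cherry]
  25. access eel: HIT. Cache (old->new): [eel ant cherry]
Total: 17 hits, 8 misses, 5 evictions

Answer: eel ant cherry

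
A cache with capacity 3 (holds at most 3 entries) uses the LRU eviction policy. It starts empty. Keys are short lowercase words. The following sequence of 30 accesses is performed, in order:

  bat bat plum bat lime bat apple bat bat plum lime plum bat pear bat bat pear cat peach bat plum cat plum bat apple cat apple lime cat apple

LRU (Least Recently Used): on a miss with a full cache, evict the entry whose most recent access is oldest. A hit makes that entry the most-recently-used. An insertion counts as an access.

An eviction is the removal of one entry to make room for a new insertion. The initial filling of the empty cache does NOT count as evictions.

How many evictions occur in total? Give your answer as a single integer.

LRU simulation (capacity=3):
  1. access bat: MISS. Cache (LRU->MRU): [bat]
  2. access bat: HIT. Cache (LRU->MRU): [bat]
  3. access plum: MISS. Cache (LRU->MRU): [bat plum]
  4. access bat: HIT. Cache (LRU->MRU): [plum bat]
  5. access lime: MISS. Cache (LRU->MRU): [plum bat lime]
  6. access bat: HIT. Cache (LRU->MRU): [plum lime bat]
  7. access apple: MISS, evict plum. Cache (LRU->MRU): [lime bat apple]
  8. access bat: HIT. Cache (LRU->MRU): [lime apple bat]
  9. access bat: HIT. Cache (LRU->MRU): [lime apple bat]
  10. access plum: MISS, evict lime. Cache (LRU->MRU): [apple bat plum]
  11. access lime: MISS, evict apple. Cache (LRU->MRU): [bat plum lime]
  12. access plum: HIT. Cache (LRU->MRU): [bat lime plum]
  13. access bat: HIT. Cache (LRU->MRU): [lime plum bat]
  14. access pear: MISS, evict lime. Cache (LRU->MRU): [plum bat pear]
  15. access bat: HIT. Cache (LRU->MRU): [plum pear bat]
  16. access bat: HIT. Cache (LRU->MRU): [plum pear bat]
  17. access pear: HIT. Cache (LRU->MRU): [plum bat pear]
  18. access cat: MISS, evict plum. Cache (LRU->MRU): [bat pear cat]
  19. access peach: MISS, evict bat. Cache (LRU->MRU): [pear cat peach]
  20. access bat: MISS, evict pear. Cache (LRU->MRU): [cat peach bat]
  21. access plum: MISS, evict cat. Cache (LRU->MRU): [peach bat plum]
  22. access cat: MISS, evict peach. Cache (LRU->MRU): [bat plum cat]
  23. access plum: HIT. Cache (LRU->MRU): [bat cat plum]
  24. access bat: HIT. Cache (LRU->MRU): [cat plum bat]
  25. access apple: MISS, evict cat. Cache (LRU->MRU): [plum bat apple]
  26. access cat: MISS, evict plum. Cache (LRU->MRU): [bat apple cat]
  27. access apple: HIT. Cache (LRU->MRU): [bat cat apple]
  28. access lime: MISS, evict bat. Cache (LRU->MRU): [cat apple lime]
  29. access cat: HIT. Cache (LRU->MRU): [apple lime cat]
  30. access apple: HIT. Cache (LRU->MRU): [lime cat apple]
Total: 15 hits, 15 misses, 12 evictions

Answer: 12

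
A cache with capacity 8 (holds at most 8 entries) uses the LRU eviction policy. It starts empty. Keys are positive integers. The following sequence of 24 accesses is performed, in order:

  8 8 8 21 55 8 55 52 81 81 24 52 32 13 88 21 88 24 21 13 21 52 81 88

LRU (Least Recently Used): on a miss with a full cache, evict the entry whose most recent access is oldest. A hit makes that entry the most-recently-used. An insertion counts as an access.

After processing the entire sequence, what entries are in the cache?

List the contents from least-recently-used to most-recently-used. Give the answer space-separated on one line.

LRU simulation (capacity=8):
  1. access 8: MISS. Cache (LRU->MRU): [8]
  2. access 8: HIT. Cache (LRU->MRU): [8]
  3. access 8: HIT. Cache (LRU->MRU): [8]
  4. access 21: MISS. Cache (LRU->MRU): [8 21]
  5. access 55: MISS. Cache (LRU->MRU): [8 21 55]
  6. access 8: HIT. Cache (LRU->MRU): [21 55 8]
  7. access 55: HIT. Cache (LRU->MRU): [21 8 55]
  8. access 52: MISS. Cache (LRU->MRU): [21 8 55 52]
  9. access 81: MISS. Cache (LRU->MRU): [21 8 55 52 81]
  10. access 81: HIT. Cache (LRU->MRU): [21 8 55 52 81]
  11. access 24: MISS. Cache (LRU->MRU): [21 8 55 52 81 24]
  12. access 52: HIT. Cache (LRU->MRU): [21 8 55 81 24 52]
  13. access 32: MISS. Cache (LRU->MRU): [21 8 55 81 24 52 32]
  14. access 13: MISS. Cache (LRU->MRU): [21 8 55 81 24 52 32 13]
  15. access 88: MISS, evict 21. Cache (LRU->MRU): [8 55 81 24 52 32 13 88]
  16. access 21: MISS, evict 8. Cache (LRU->MRU): [55 81 24 52 32 13 88 21]
  17. access 88: HIT. Cache (LRU->MRU): [55 81 24 52 32 13 21 88]
  18. access 24: HIT. Cache (LRU->MRU): [55 81 52 32 13 21 88 24]
  19. access 21: HIT. Cache (LRU->MRU): [55 81 52 32 13 88 24 21]
  20. access 13: HIT. Cache (LRU->MRU): [55 81 52 32 88 24 21 13]
  21. access 21: HIT. Cache (LRU->MRU): [55 81 52 32 88 24 13 21]
  22. access 52: HIT. Cache (LRU->MRU): [55 81 32 88 24 13 21 52]
  23. access 81: HIT. Cache (LRU->MRU): [55 32 88 24 13 21 52 81]
  24. access 88: HIT. Cache (LRU->MRU): [55 32 24 13 21 52 81 88]
Total: 14 hits, 10 misses, 2 evictions

Answer: 55 32 24 13 21 52 81 88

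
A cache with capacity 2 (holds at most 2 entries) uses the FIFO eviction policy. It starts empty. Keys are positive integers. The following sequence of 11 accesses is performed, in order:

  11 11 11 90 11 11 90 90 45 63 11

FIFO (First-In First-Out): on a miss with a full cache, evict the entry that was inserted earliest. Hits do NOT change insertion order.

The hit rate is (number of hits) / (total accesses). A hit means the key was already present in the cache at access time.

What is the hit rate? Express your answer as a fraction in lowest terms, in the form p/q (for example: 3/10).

FIFO simulation (capacity=2):
  1. access 11: MISS. Cache (old->new): [11]
  2. access 11: HIT. Cache (old->new): [11]
  3. access 11: HIT. Cache (old->new): [11]
  4. access 90: MISS. Cache (old->new): [11 90]
  5. access 11: HIT. Cache (old->new): [11 90]
  6. access 11: HIT. Cache (old->new): [11 90]
  7. access 90: HIT. Cache (old->new): [11 90]
  8. access 90: HIT. Cache (old->new): [11 90]
  9. access 45: MISS, evict 11. Cache (old->new): [90 45]
  10. access 63: MISS, evict 90. Cache (old->new): [45 63]
  11. access 11: MISS, evict 45. Cache (old->new): [63 11]
Total: 6 hits, 5 misses, 3 evictions

Hit rate = 6/11

Answer: 6/11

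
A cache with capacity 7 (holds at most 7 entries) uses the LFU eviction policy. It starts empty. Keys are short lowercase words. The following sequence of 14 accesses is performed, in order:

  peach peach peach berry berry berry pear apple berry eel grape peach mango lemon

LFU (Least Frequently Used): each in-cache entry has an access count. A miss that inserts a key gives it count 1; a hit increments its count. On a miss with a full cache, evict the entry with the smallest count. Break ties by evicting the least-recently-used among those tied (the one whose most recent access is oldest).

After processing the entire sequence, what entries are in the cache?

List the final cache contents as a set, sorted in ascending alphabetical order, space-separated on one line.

Answer: apple berry eel grape lemon mango peach

Derivation:
LFU simulation (capacity=7):
  1. access peach: MISS. Cache: [peach(c=1)]
  2. access peach: HIT, count now 2. Cache: [peach(c=2)]
  3. access peach: HIT, count now 3. Cache: [peach(c=3)]
  4. access berry: MISS. Cache: [berry(c=1) peach(c=3)]
  5. access berry: HIT, count now 2. Cache: [berry(c=2) peach(c=3)]
  6. access berry: HIT, count now 3. Cache: [peach(c=3) berry(c=3)]
  7. access pear: MISS. Cache: [pear(c=1) peach(c=3) berry(c=3)]
  8. access apple: MISS. Cache: [pear(c=1) apple(c=1) peach(c=3) berry(c=3)]
  9. access berry: HIT, count now 4. Cache: [pear(c=1) apple(c=1) peach(c=3) berry(c=4)]
  10. access eel: MISS. Cache: [pear(c=1) apple(c=1) eel(c=1) peach(c=3) berry(c=4)]
  11. access grape: MISS. Cache: [pear(c=1) apple(c=1) eel(c=1) grape(c=1) peach(c=3) berry(c=4)]
  12. access peach: HIT, count now 4. Cache: [pear(c=1) apple(c=1) eel(c=1) grape(c=1) berry(c=4) peach(c=4)]
  13. access mango: MISS. Cache: [pear(c=1) apple(c=1) eel(c=1) grape(c=1) mango(c=1) berry(c=4) peach(c=4)]
  14. access lemon: MISS, evict pear(c=1). Cache: [apple(c=1) eel(c=1) grape(c=1) mango(c=1) lemon(c=1) berry(c=4) peach(c=4)]
Total: 6 hits, 8 misses, 1 evictions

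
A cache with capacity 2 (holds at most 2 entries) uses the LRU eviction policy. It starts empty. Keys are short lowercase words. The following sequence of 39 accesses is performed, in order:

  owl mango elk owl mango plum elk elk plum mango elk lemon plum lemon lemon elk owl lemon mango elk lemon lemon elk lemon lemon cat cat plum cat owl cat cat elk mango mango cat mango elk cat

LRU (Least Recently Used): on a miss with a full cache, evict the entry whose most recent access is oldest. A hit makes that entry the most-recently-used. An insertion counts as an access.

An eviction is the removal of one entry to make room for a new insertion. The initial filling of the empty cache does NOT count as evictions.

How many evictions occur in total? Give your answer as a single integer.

LRU simulation (capacity=2):
  1. access owl: MISS. Cache (LRU->MRU): [owl]
  2. access mango: MISS. Cache (LRU->MRU): [owl mango]
  3. access elk: MISS, evict owl. Cache (LRU->MRU): [mango elk]
  4. access owl: MISS, evict mango. Cache (LRU->MRU): [elk owl]
  5. access mango: MISS, evict elk. Cache (LRU->MRU): [owl mango]
  6. access plum: MISS, evict owl. Cache (LRU->MRU): [mango plum]
  7. access elk: MISS, evict mango. Cache (LRU->MRU): [plum elk]
  8. access elk: HIT. Cache (LRU->MRU): [plum elk]
  9. access plum: HIT. Cache (LRU->MRU): [elk plum]
  10. access mango: MISS, evict elk. Cache (LRU->MRU): [plum mango]
  11. access elk: MISS, evict plum. Cache (LRU->MRU): [mango elk]
  12. access lemon: MISS, evict mango. Cache (LRU->MRU): [elk lemon]
  13. access plum: MISS, evict elk. Cache (LRU->MRU): [lemon plum]
  14. access lemon: HIT. Cache (LRU->MRU): [plum lemon]
  15. access lemon: HIT. Cache (LRU->MRU): [plum lemon]
  16. access elk: MISS, evict plum. Cache (LRU->MRU): [lemon elk]
  17. access owl: MISS, evict lemon. Cache (LRU->MRU): [elk owl]
  18. access lemon: MISS, evict elk. Cache (LRU->MRU): [owl lemon]
  19. access mango: MISS, evict owl. Cache (LRU->MRU): [lemon mango]
  20. access elk: MISS, evict lemon. Cache (LRU->MRU): [mango elk]
  21. access lemon: MISS, evict mango. Cache (LRU->MRU): [elk lemon]
  22. access lemon: HIT. Cache (LRU->MRU): [elk lemon]
  23. access elk: HIT. Cache (LRU->MRU): [lemon elk]
  24. access lemon: HIT. Cache (LRU->MRU): [elk lemon]
  25. access lemon: HIT. Cache (LRU->MRU): [elk lemon]
  26. access cat: MISS, evict elk. Cache (LRU->MRU): [lemon cat]
  27. access cat: HIT. Cache (LRU->MRU): [lemon cat]
  28. access plum: MISS, evict lemon. Cache (LRU->MRU): [cat plum]
  29. access cat: HIT. Cache (LRU->MRU): [plum cat]
  30. access owl: MISS, evict plum. Cache (LRU->MRU): [cat owl]
  31. access cat: HIT. Cache (LRU->MRU): [owl cat]
  32. access cat: HIT. Cache (LRU->MRU): [owl cat]
  33. access elk: MISS, evict owl. Cache (LRU->MRU): [cat elk]
  34. access mango: MISS, evict cat. Cache (LRU->MRU): [elk mango]
  35. access mango: HIT. Cache (LRU->MRU): [elk mango]
  36. access cat: MISS, evict elk. Cache (LRU->MRU): [mango cat]
  37. access mango: HIT. Cache (LRU->MRU): [cat mango]
  38. access elk: MISS, evict cat. Cache (LRU->MRU): [mango elk]
  39. access cat: MISS, evict mango. Cache (LRU->MRU): [elk cat]
Total: 14 hits, 25 misses, 23 evictions

Answer: 23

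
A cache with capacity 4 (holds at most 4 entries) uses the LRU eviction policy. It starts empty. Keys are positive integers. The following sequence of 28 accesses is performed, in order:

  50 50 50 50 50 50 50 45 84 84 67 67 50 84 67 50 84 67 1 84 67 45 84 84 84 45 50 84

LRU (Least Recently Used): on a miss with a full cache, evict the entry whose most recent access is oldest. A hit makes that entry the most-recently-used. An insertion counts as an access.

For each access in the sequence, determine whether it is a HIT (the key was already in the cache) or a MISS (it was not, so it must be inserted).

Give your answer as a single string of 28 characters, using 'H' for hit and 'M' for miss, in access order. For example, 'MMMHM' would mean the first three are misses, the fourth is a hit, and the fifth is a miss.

LRU simulation (capacity=4):
  1. access 50: MISS. Cache (LRU->MRU): [50]
  2. access 50: HIT. Cache (LRU->MRU): [50]
  3. access 50: HIT. Cache (LRU->MRU): [50]
  4. access 50: HIT. Cache (LRU->MRU): [50]
  5. access 50: HIT. Cache (LRU->MRU): [50]
  6. access 50: HIT. Cache (LRU->MRU): [50]
  7. access 50: HIT. Cache (LRU->MRU): [50]
  8. access 45: MISS. Cache (LRU->MRU): [50 45]
  9. access 84: MISS. Cache (LRU->MRU): [50 45 84]
  10. access 84: HIT. Cache (LRU->MRU): [50 45 84]
  11. access 67: MISS. Cache (LRU->MRU): [50 45 84 67]
  12. access 67: HIT. Cache (LRU->MRU): [50 45 84 67]
  13. access 50: HIT. Cache (LRU->MRU): [45 84 67 50]
  14. access 84: HIT. Cache (LRU->MRU): [45 67 50 84]
  15. access 67: HIT. Cache (LRU->MRU): [45 50 84 67]
  16. access 50: HIT. Cache (LRU->MRU): [45 84 67 50]
  17. access 84: HIT. Cache (LRU->MRU): [45 67 50 84]
  18. access 67: HIT. Cache (LRU->MRU): [45 50 84 67]
  19. access 1: MISS, evict 45. Cache (LRU->MRU): [50 84 67 1]
  20. access 84: HIT. Cache (LRU->MRU): [50 67 1 84]
  21. access 67: HIT. Cache (LRU->MRU): [50 1 84 67]
  22. access 45: MISS, evict 50. Cache (LRU->MRU): [1 84 67 45]
  23. access 84: HIT. Cache (LRU->MRU): [1 67 45 84]
  24. access 84: HIT. Cache (LRU->MRU): [1 67 45 84]
  25. access 84: HIT. Cache (LRU->MRU): [1 67 45 84]
  26. access 45: HIT. Cache (LRU->MRU): [1 67 84 45]
  27. access 50: MISS, evict 1. Cache (LRU->MRU): [67 84 45 50]
  28. access 84: HIT. Cache (LRU->MRU): [67 45 50 84]
Total: 21 hits, 7 misses, 3 evictions

Answer: MHHHHHHMMHMHHHHHHHMHHMHHHHMH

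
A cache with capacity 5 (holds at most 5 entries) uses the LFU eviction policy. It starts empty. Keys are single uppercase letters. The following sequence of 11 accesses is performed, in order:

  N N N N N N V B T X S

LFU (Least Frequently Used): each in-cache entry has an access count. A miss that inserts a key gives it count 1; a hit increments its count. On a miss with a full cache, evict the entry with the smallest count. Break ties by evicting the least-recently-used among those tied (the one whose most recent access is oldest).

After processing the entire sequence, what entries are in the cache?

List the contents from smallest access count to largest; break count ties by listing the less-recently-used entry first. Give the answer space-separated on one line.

Answer: B T X S N

Derivation:
LFU simulation (capacity=5):
  1. access N: MISS. Cache: [N(c=1)]
  2. access N: HIT, count now 2. Cache: [N(c=2)]
  3. access N: HIT, count now 3. Cache: [N(c=3)]
  4. access N: HIT, count now 4. Cache: [N(c=4)]
  5. access N: HIT, count now 5. Cache: [N(c=5)]
  6. access N: HIT, count now 6. Cache: [N(c=6)]
  7. access V: MISS. Cache: [V(c=1) N(c=6)]
  8. access B: MISS. Cache: [V(c=1) B(c=1) N(c=6)]
  9. access T: MISS. Cache: [V(c=1) B(c=1) T(c=1) N(c=6)]
  10. access X: MISS. Cache: [V(c=1) B(c=1) T(c=1) X(c=1) N(c=6)]
  11. access S: MISS, evict V(c=1). Cache: [B(c=1) T(c=1) X(c=1) S(c=1) N(c=6)]
Total: 5 hits, 6 misses, 1 evictions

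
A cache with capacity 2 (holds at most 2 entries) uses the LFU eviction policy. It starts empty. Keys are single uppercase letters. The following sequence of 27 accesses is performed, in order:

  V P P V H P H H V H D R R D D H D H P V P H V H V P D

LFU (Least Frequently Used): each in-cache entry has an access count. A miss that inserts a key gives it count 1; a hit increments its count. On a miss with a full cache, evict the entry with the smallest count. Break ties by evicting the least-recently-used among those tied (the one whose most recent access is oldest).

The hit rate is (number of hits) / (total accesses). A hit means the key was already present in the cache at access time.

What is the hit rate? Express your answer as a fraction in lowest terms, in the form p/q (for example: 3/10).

Answer: 13/27

Derivation:
LFU simulation (capacity=2):
  1. access V: MISS. Cache: [V(c=1)]
  2. access P: MISS. Cache: [V(c=1) P(c=1)]
  3. access P: HIT, count now 2. Cache: [V(c=1) P(c=2)]
  4. access V: HIT, count now 2. Cache: [P(c=2) V(c=2)]
  5. access H: MISS, evict P(c=2). Cache: [H(c=1) V(c=2)]
  6. access P: MISS, evict H(c=1). Cache: [P(c=1) V(c=2)]
  7. access H: MISS, evict P(c=1). Cache: [H(c=1) V(c=2)]
  8. access H: HIT, count now 2. Cache: [V(c=2) H(c=2)]
  9. access V: HIT, count now 3. Cache: [H(c=2) V(c=3)]
  10. access H: HIT, count now 3. Cache: [V(c=3) H(c=3)]
  11. access D: MISS, evict V(c=3). Cache: [D(c=1) H(c=3)]
  12. access R: MISS, evict D(c=1). Cache: [R(c=1) H(c=3)]
  13. access R: HIT, count now 2. Cache: [R(c=2) H(c=3)]
  14. access D: MISS, evict R(c=2). Cache: [D(c=1) H(c=3)]
  15. access D: HIT, count now 2. Cache: [D(c=2) H(c=3)]
  16. access H: HIT, count now 4. Cache: [D(c=2) H(c=4)]
  17. access D: HIT, count now 3. Cache: [D(c=3) H(c=4)]
  18. access H: HIT, count now 5. Cache: [D(c=3) H(c=5)]
  19. access P: MISS, evict D(c=3). Cache: [P(c=1) H(c=5)]
  20. access V: MISS, evict P(c=1). Cache: [V(c=1) H(c=5)]
  21. access P: MISS, evict V(c=1). Cache: [P(c=1) H(c=5)]
  22. access H: HIT, count now 6. Cache: [P(c=1) H(c=6)]
  23. access V: MISS, evict P(c=1). Cache: [V(c=1) H(c=6)]
  24. access H: HIT, count now 7. Cache: [V(c=1) H(c=7)]
  25. access V: HIT, count now 2. Cache: [V(c=2) H(c=7)]
  26. access P: MISS, evict V(c=2). Cache: [P(c=1) H(c=7)]
  27. access D: MISS, evict P(c=1). Cache: [D(c=1) H(c=7)]
Total: 13 hits, 14 misses, 12 evictions

Hit rate = 13/27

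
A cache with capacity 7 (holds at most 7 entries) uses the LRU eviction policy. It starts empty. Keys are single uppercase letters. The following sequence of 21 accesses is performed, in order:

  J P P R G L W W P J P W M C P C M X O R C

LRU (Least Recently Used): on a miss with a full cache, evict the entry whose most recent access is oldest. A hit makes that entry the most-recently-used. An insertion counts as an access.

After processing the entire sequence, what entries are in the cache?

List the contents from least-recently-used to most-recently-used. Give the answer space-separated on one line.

Answer: W P M X O R C

Derivation:
LRU simulation (capacity=7):
  1. access J: MISS. Cache (LRU->MRU): [J]
  2. access P: MISS. Cache (LRU->MRU): [J P]
  3. access P: HIT. Cache (LRU->MRU): [J P]
  4. access R: MISS. Cache (LRU->MRU): [J P R]
  5. access G: MISS. Cache (LRU->MRU): [J P R G]
  6. access L: MISS. Cache (LRU->MRU): [J P R G L]
  7. access W: MISS. Cache (LRU->MRU): [J P R G L W]
  8. access W: HIT. Cache (LRU->MRU): [J P R G L W]
  9. access P: HIT. Cache (LRU->MRU): [J R G L W P]
  10. access J: HIT. Cache (LRU->MRU): [R G L W P J]
  11. access P: HIT. Cache (LRU->MRU): [R G L W J P]
  12. access W: HIT. Cache (LRU->MRU): [R G L J P W]
  13. access M: MISS. Cache (LRU->MRU): [R G L J P W M]
  14. access C: MISS, evict R. Cache (LRU->MRU): [G L J P W M C]
  15. access P: HIT. Cache (LRU->MRU): [G L J W M C P]
  16. access C: HIT. Cache (LRU->MRU): [G L J W M P C]
  17. access M: HIT. Cache (LRU->MRU): [G L J W P C M]
  18. access X: MISS, evict G. Cache (LRU->MRU): [L J W P C M X]
  19. access O: MISS, evict L. Cache (LRU->MRU): [J W P C M X O]
  20. access R: MISS, evict J. Cache (LRU->MRU): [W P C M X O R]
  21. access C: HIT. Cache (LRU->MRU): [W P M X O R C]
Total: 10 hits, 11 misses, 4 evictions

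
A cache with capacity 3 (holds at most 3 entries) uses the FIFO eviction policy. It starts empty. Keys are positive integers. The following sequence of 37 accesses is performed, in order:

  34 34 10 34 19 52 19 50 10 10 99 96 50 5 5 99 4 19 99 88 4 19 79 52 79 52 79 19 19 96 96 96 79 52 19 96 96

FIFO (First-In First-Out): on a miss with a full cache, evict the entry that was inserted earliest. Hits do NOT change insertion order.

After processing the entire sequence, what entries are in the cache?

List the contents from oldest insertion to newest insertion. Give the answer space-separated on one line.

FIFO simulation (capacity=3):
  1. access 34: MISS. Cache (old->new): [34]
  2. access 34: HIT. Cache (old->new): [34]
  3. access 10: MISS. Cache (old->new): [34 10]
  4. access 34: HIT. Cache (old->new): [34 10]
  5. access 19: MISS. Cache (old->new): [34 10 19]
  6. access 52: MISS, evict 34. Cache (old->new): [10 19 52]
  7. access 19: HIT. Cache (old->new): [10 19 52]
  8. access 50: MISS, evict 10. Cache (old->new): [19 52 50]
  9. access 10: MISS, evict 19. Cache (old->new): [52 50 10]
  10. access 10: HIT. Cache (old->new): [52 50 10]
  11. access 99: MISS, evict 52. Cache (old->new): [50 10 99]
  12. access 96: MISS, evict 50. Cache (old->new): [10 99 96]
  13. access 50: MISS, evict 10. Cache (old->new): [99 96 50]
  14. access 5: MISS, evict 99. Cache (old->new): [96 50 5]
  15. access 5: HIT. Cache (old->new): [96 50 5]
  16. access 99: MISS, evict 96. Cache (old->new): [50 5 99]
  17. access 4: MISS, evict 50. Cache (old->new): [5 99 4]
  18. access 19: MISS, evict 5. Cache (old->new): [99 4 19]
  19. access 99: HIT. Cache (old->new): [99 4 19]
  20. access 88: MISS, evict 99. Cache (old->new): [4 19 88]
  21. access 4: HIT. Cache (old->new): [4 19 88]
  22. access 19: HIT. Cache (old->new): [4 19 88]
  23. access 79: MISS, evict 4. Cache (old->new): [19 88 79]
  24. access 52: MISS, evict 19. Cache (old->new): [88 79 52]
  25. access 79: HIT. Cache (old->new): [88 79 52]
  26. access 52: HIT. Cache (old->new): [88 79 52]
  27. access 79: HIT. Cache (old->new): [88 79 52]
  28. access 19: MISS, evict 88. Cache (old->new): [79 52 19]
  29. access 19: HIT. Cache (old->new): [79 52 19]
  30. access 96: MISS, evict 79. Cache (old->new): [52 19 96]
  31. access 96: HIT. Cache (old->new): [52 19 96]
  32. access 96: HIT. Cache (old->new): [52 19 96]
  33. access 79: MISS, evict 52. Cache (old->new): [19 96 79]
  34. access 52: MISS, evict 19. Cache (old->new): [96 79 52]
  35. access 19: MISS, evict 96. Cache (old->new): [79 52 19]
  36. access 96: MISS, evict 79. Cache (old->new): [52 19 96]
  37. access 96: HIT. Cache (old->new): [52 19 96]
Total: 15 hits, 22 misses, 19 evictions

Answer: 52 19 96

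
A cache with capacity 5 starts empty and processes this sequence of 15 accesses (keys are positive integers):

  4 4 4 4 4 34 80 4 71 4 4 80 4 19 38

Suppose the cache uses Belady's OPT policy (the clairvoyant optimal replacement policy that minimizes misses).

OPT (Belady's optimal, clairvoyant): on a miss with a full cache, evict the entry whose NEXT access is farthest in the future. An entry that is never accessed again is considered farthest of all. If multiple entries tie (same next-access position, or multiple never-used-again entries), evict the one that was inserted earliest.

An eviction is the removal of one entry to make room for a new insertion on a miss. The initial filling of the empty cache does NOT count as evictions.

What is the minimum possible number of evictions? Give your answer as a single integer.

OPT (Belady) simulation (capacity=5):
  1. access 4: MISS. Cache: [4]
  2. access 4: HIT. Next use of 4: step 3. Cache: [4]
  3. access 4: HIT. Next use of 4: step 4. Cache: [4]
  4. access 4: HIT. Next use of 4: step 5. Cache: [4]
  5. access 4: HIT. Next use of 4: step 8. Cache: [4]
  6. access 34: MISS. Cache: [4 34]
  7. access 80: MISS. Cache: [4 34 80]
  8. access 4: HIT. Next use of 4: step 10. Cache: [4 34 80]
  9. access 71: MISS. Cache: [4 34 80 71]
  10. access 4: HIT. Next use of 4: step 11. Cache: [4 34 80 71]
  11. access 4: HIT. Next use of 4: step 13. Cache: [4 34 80 71]
  12. access 80: HIT. Next use of 80: never. Cache: [4 34 80 71]
  13. access 4: HIT. Next use of 4: never. Cache: [4 34 80 71]
  14. access 19: MISS. Cache: [4 34 80 71 19]
  15. access 38: MISS, evict 4 (next use: never). Cache: [34 80 71 19 38]
Total: 9 hits, 6 misses, 1 evictions

Answer: 1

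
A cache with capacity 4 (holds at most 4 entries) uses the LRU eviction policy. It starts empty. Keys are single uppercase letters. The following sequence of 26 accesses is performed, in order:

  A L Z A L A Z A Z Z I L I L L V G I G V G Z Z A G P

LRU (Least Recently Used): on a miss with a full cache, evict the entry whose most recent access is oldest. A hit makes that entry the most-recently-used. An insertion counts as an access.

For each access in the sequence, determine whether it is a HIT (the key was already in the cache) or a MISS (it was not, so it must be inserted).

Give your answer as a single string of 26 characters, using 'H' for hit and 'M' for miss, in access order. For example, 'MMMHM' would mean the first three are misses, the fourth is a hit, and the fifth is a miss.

Answer: MMMHHHHHHHMHHHHMMHHHHMHMHM

Derivation:
LRU simulation (capacity=4):
  1. access A: MISS. Cache (LRU->MRU): [A]
  2. access L: MISS. Cache (LRU->MRU): [A L]
  3. access Z: MISS. Cache (LRU->MRU): [A L Z]
  4. access A: HIT. Cache (LRU->MRU): [L Z A]
  5. access L: HIT. Cache (LRU->MRU): [Z A L]
  6. access A: HIT. Cache (LRU->MRU): [Z L A]
  7. access Z: HIT. Cache (LRU->MRU): [L A Z]
  8. access A: HIT. Cache (LRU->MRU): [L Z A]
  9. access Z: HIT. Cache (LRU->MRU): [L A Z]
  10. access Z: HIT. Cache (LRU->MRU): [L A Z]
  11. access I: MISS. Cache (LRU->MRU): [L A Z I]
  12. access L: HIT. Cache (LRU->MRU): [A Z I L]
  13. access I: HIT. Cache (LRU->MRU): [A Z L I]
  14. access L: HIT. Cache (LRU->MRU): [A Z I L]
  15. access L: HIT. Cache (LRU->MRU): [A Z I L]
  16. access V: MISS, evict A. Cache (LRU->MRU): [Z I L V]
  17. access G: MISS, evict Z. Cache (LRU->MRU): [I L V G]
  18. access I: HIT. Cache (LRU->MRU): [L V G I]
  19. access G: HIT. Cache (LRU->MRU): [L V I G]
  20. access V: HIT. Cache (LRU->MRU): [L I G V]
  21. access G: HIT. Cache (LRU->MRU): [L I V G]
  22. access Z: MISS, evict L. Cache (LRU->MRU): [I V G Z]
  23. access Z: HIT. Cache (LRU->MRU): [I V G Z]
  24. access A: MISS, evict I. Cache (LRU->MRU): [V G Z A]
  25. access G: HIT. Cache (LRU->MRU): [V Z A G]
  26. access P: MISS, evict V. Cache (LRU->MRU): [Z A G P]
Total: 17 hits, 9 misses, 5 evictions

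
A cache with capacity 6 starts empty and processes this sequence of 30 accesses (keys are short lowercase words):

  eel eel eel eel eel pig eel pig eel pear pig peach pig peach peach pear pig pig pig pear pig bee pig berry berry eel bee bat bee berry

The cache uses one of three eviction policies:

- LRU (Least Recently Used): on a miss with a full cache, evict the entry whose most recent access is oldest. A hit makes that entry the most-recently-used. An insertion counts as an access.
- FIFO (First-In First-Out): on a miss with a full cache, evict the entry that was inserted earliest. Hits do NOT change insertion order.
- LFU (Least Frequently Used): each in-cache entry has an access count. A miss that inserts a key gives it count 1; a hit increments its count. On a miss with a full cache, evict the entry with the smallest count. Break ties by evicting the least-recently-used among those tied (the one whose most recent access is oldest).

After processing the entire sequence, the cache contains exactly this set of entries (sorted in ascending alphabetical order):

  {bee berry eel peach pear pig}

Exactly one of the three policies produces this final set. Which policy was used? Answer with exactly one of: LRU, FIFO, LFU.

Simulating under each policy and comparing final sets:
  LRU: final set = {bat bee berry eel pear pig} -> differs
  FIFO: final set = {bat bee berry peach pear pig} -> differs
  LFU: final set = {bee berry eel peach pear pig} -> MATCHES target
Only LFU produces the target set.

Answer: LFU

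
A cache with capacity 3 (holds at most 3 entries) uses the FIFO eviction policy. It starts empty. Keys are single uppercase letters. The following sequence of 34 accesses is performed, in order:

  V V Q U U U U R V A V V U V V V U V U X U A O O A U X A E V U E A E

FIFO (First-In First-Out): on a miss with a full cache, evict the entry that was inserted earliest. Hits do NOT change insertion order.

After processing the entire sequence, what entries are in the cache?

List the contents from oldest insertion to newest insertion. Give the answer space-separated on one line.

Answer: U A E

Derivation:
FIFO simulation (capacity=3):
  1. access V: MISS. Cache (old->new): [V]
  2. access V: HIT. Cache (old->new): [V]
  3. access Q: MISS. Cache (old->new): [V Q]
  4. access U: MISS. Cache (old->new): [V Q U]
  5. access U: HIT. Cache (old->new): [V Q U]
  6. access U: HIT. Cache (old->new): [V Q U]
  7. access U: HIT. Cache (old->new): [V Q U]
  8. access R: MISS, evict V. Cache (old->new): [Q U R]
  9. access V: MISS, evict Q. Cache (old->new): [U R V]
  10. access A: MISS, evict U. Cache (old->new): [R V A]
  11. access V: HIT. Cache (old->new): [R V A]
  12. access V: HIT. Cache (old->new): [R V A]
  13. access U: MISS, evict R. Cache (old->new): [V A U]
  14. access V: HIT. Cache (old->new): [V A U]
  15. access V: HIT. Cache (old->new): [V A U]
  16. access V: HIT. Cache (old->new): [V A U]
  17. access U: HIT. Cache (old->new): [V A U]
  18. access V: HIT. Cache (old->new): [V A U]
  19. access U: HIT. Cache (old->new): [V A U]
  20. access X: MISS, evict V. Cache (old->new): [A U X]
  21. access U: HIT. Cache (old->new): [A U X]
  22. access A: HIT. Cache (old->new): [A U X]
  23. access O: MISS, evict A. Cache (old->new): [U X O]
  24. access O: HIT. Cache (old->new): [U X O]
  25. access A: MISS, evict U. Cache (old->new): [X O A]
  26. access U: MISS, evict X. Cache (old->new): [O A U]
  27. access X: MISS, evict O. Cache (old->new): [A U X]
  28. access A: HIT. Cache (old->new): [A U X]
  29. access E: MISS, evict A. Cache (old->new): [U X E]
  30. access V: MISS, evict U. Cache (old->new): [X E V]
  31. access U: MISS, evict X. Cache (old->new): [E V U]
  32. access E: HIT. Cache (old->new): [E V U]
  33. access A: MISS, evict E. Cache (old->new): [V U A]
  34. access E: MISS, evict V. Cache (old->new): [U A E]
Total: 17 hits, 17 misses, 14 evictions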